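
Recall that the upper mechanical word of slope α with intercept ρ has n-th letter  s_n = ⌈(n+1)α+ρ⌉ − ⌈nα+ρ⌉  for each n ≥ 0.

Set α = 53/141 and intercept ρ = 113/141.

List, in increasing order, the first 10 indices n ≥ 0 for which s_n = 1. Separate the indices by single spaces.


n=0: ⌈166/141⌉−⌈113/141⌉ = 2−1 = 1  ← one
n=1: ⌈219/141⌉−⌈166/141⌉ = 2−2 = 0
n=2: ⌈272/141⌉−⌈219/141⌉ = 2−2 = 0
n=3: ⌈325/141⌉−⌈272/141⌉ = 3−2 = 1  ← one
n=4: ⌈378/141⌉−⌈325/141⌉ = 3−3 = 0
n=5: ⌈431/141⌉−⌈378/141⌉ = 4−3 = 1  ← one
n=6: ⌈484/141⌉−⌈431/141⌉ = 4−4 = 0
n=7: ⌈537/141⌉−⌈484/141⌉ = 4−4 = 0
n=8: ⌈590/141⌉−⌈537/141⌉ = 5−4 = 1  ← one
n=9: ⌈643/141⌉−⌈590/141⌉ = 5−5 = 0
n=10: ⌈696/141⌉−⌈643/141⌉ = 5−5 = 0
n=11: ⌈749/141⌉−⌈696/141⌉ = 6−5 = 1  ← one
n=12: ⌈802/141⌉−⌈749/141⌉ = 6−6 = 0
n=13: ⌈855/141⌉−⌈802/141⌉ = 7−6 = 1  ← one
n=14: ⌈908/141⌉−⌈855/141⌉ = 7−7 = 0
n=15: ⌈961/141⌉−⌈908/141⌉ = 7−7 = 0
n=16: ⌈1014/141⌉−⌈961/141⌉ = 8−7 = 1  ← one
n=17: ⌈1067/141⌉−⌈1014/141⌉ = 8−8 = 0
n=18: ⌈1120/141⌉−⌈1067/141⌉ = 8−8 = 0
n=19: ⌈1173/141⌉−⌈1120/141⌉ = 9−8 = 1  ← one
n=20: ⌈1226/141⌉−⌈1173/141⌉ = 9−9 = 0
n=21: ⌈1279/141⌉−⌈1226/141⌉ = 10−9 = 1  ← one
n=22: ⌈1332/141⌉−⌈1279/141⌉ = 10−10 = 0
n=23: ⌈1385/141⌉−⌈1332/141⌉ = 10−10 = 0
n=24: ⌈1438/141⌉−⌈1385/141⌉ = 11−10 = 1  ← one
positions of the first 10 ones: 0 3 5 8 11 13 16 19 21 24

0 3 5 8 11 13 16 19 21 24


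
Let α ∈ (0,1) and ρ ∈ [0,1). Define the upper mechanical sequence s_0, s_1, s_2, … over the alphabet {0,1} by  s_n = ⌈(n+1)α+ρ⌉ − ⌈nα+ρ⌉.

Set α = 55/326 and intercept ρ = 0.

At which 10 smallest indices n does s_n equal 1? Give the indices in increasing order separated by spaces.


n=0: ⌈55/326⌉−⌈0/326⌉ = 1−0 = 1  ← one
n=1: ⌈110/326⌉−⌈55/326⌉ = 1−1 = 0
n=2: ⌈165/326⌉−⌈110/326⌉ = 1−1 = 0
n=3: ⌈220/326⌉−⌈165/326⌉ = 1−1 = 0
n=4: ⌈275/326⌉−⌈220/326⌉ = 1−1 = 0
n=5: ⌈330/326⌉−⌈275/326⌉ = 2−1 = 1  ← one
n=6: ⌈385/326⌉−⌈330/326⌉ = 2−2 = 0
n=7: ⌈440/326⌉−⌈385/326⌉ = 2−2 = 0
n=8: ⌈495/326⌉−⌈440/326⌉ = 2−2 = 0
n=9: ⌈550/326⌉−⌈495/326⌉ = 2−2 = 0
n=10: ⌈605/326⌉−⌈550/326⌉ = 2−2 = 0
n=11: ⌈660/326⌉−⌈605/326⌉ = 3−2 = 1  ← one
n=12: ⌈715/326⌉−⌈660/326⌉ = 3−3 = 0
n=13: ⌈770/326⌉−⌈715/326⌉ = 3−3 = 0
n=14: ⌈825/326⌉−⌈770/326⌉ = 3−3 = 0
n=15: ⌈880/326⌉−⌈825/326⌉ = 3−3 = 0
n=16: ⌈935/326⌉−⌈880/326⌉ = 3−3 = 0
n=17: ⌈990/326⌉−⌈935/326⌉ = 4−3 = 1  ← one
n=18: ⌈1045/326⌉−⌈990/326⌉ = 4−4 = 0
n=19: ⌈1100/326⌉−⌈1045/326⌉ = 4−4 = 0
n=20: ⌈1155/326⌉−⌈1100/326⌉ = 4−4 = 0
n=21: ⌈1210/326⌉−⌈1155/326⌉ = 4−4 = 0
n=22: ⌈1265/326⌉−⌈1210/326⌉ = 4−4 = 0
n=23: ⌈1320/326⌉−⌈1265/326⌉ = 5−4 = 1  ← one
n=24: ⌈1375/326⌉−⌈1320/326⌉ = 5−5 = 0
n=25: ⌈1430/326⌉−⌈1375/326⌉ = 5−5 = 0
n=26: ⌈1485/326⌉−⌈1430/326⌉ = 5−5 = 0
n=27: ⌈1540/326⌉−⌈1485/326⌉ = 5−5 = 0
n=28: ⌈1595/326⌉−⌈1540/326⌉ = 5−5 = 0
n=29: ⌈1650/326⌉−⌈1595/326⌉ = 6−5 = 1  ← one
n=30: ⌈1705/326⌉−⌈1650/326⌉ = 6−6 = 0
n=31: ⌈1760/326⌉−⌈1705/326⌉ = 6−6 = 0
n=32: ⌈1815/326⌉−⌈1760/326⌉ = 6−6 = 0
n=33: ⌈1870/326⌉−⌈1815/326⌉ = 6−6 = 0
n=34: ⌈1925/326⌉−⌈1870/326⌉ = 6−6 = 0
n=35: ⌈1980/326⌉−⌈1925/326⌉ = 7−6 = 1  ← one
n=36: ⌈2035/326⌉−⌈1980/326⌉ = 7−7 = 0
n=37: ⌈2090/326⌉−⌈2035/326⌉ = 7−7 = 0
n=38: ⌈2145/326⌉−⌈2090/326⌉ = 7−7 = 0
n=39: ⌈2200/326⌉−⌈2145/326⌉ = 7−7 = 0
n=40: ⌈2255/326⌉−⌈2200/326⌉ = 7−7 = 0
n=41: ⌈2310/326⌉−⌈2255/326⌉ = 8−7 = 1  ← one
n=42: ⌈2365/326⌉−⌈2310/326⌉ = 8−8 = 0
n=43: ⌈2420/326⌉−⌈2365/326⌉ = 8−8 = 0
n=44: ⌈2475/326⌉−⌈2420/326⌉ = 8−8 = 0
n=45: ⌈2530/326⌉−⌈2475/326⌉ = 8−8 = 0
n=46: ⌈2585/326⌉−⌈2530/326⌉ = 8−8 = 0
n=47: ⌈2640/326⌉−⌈2585/326⌉ = 9−8 = 1  ← one
n=48: ⌈2695/326⌉−⌈2640/326⌉ = 9−9 = 0
n=49: ⌈2750/326⌉−⌈2695/326⌉ = 9−9 = 0
n=50: ⌈2805/326⌉−⌈2750/326⌉ = 9−9 = 0
n=51: ⌈2860/326⌉−⌈2805/326⌉ = 9−9 = 0
n=52: ⌈2915/326⌉−⌈2860/326⌉ = 9−9 = 0
n=53: ⌈2970/326⌉−⌈2915/326⌉ = 10−9 = 1  ← one
positions of the first 10 ones: 0 5 11 17 23 29 35 41 47 53

0 5 11 17 23 29 35 41 47 53


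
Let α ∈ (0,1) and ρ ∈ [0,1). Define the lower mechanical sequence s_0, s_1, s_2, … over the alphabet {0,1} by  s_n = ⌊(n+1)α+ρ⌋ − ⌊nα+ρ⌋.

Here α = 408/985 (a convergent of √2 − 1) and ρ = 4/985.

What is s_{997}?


(n+1)α + ρ = (998·408 + 4) / 985 = 407188/985
nα + ρ     = (997·408 + 4) / 985 = 406780/985
⌊407188/985⌋ = 413,  ⌊406780/985⌋ = 412
s_{997} = 413 − 412 = 1

1


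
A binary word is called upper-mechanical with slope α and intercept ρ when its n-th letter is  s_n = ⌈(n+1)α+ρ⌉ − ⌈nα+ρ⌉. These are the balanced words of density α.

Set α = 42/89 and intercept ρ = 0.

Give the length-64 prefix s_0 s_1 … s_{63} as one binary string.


1010101010101010100101010101010101001010101010101010100101010101

n=0: ⌈(1·42)/89⌉ − ⌈(0·42)/89⌉ = ⌈42/89⌉ − ⌈0/89⌉ = 1 − 0 = 1
n=1: ⌈(2·42)/89⌉ − ⌈(1·42)/89⌉ = ⌈84/89⌉ − ⌈42/89⌉ = 1 − 1 = 0
n=2: ⌈(3·42)/89⌉ − ⌈(2·42)/89⌉ = ⌈126/89⌉ − ⌈84/89⌉ = 2 − 1 = 1
n=3: ⌈(4·42)/89⌉ − ⌈(3·42)/89⌉ = ⌈168/89⌉ − ⌈126/89⌉ = 2 − 2 = 0
n=4: ⌈(5·42)/89⌉ − ⌈(4·42)/89⌉ = ⌈210/89⌉ − ⌈168/89⌉ = 3 − 2 = 1
n=5: ⌈(6·42)/89⌉ − ⌈(5·42)/89⌉ = ⌈252/89⌉ − ⌈210/89⌉ = 3 − 3 = 0
n=6: ⌈(7·42)/89⌉ − ⌈(6·42)/89⌉ = ⌈294/89⌉ − ⌈252/89⌉ = 4 − 3 = 1
n=7: ⌈(8·42)/89⌉ − ⌈(7·42)/89⌉ = ⌈336/89⌉ − ⌈294/89⌉ = 4 − 4 = 0
n=8: ⌈(9·42)/89⌉ − ⌈(8·42)/89⌉ = ⌈378/89⌉ − ⌈336/89⌉ = 5 − 4 = 1
n=9: ⌈(10·42)/89⌉ − ⌈(9·42)/89⌉ = ⌈420/89⌉ − ⌈378/89⌉ = 5 − 5 = 0
n=10: ⌈(11·42)/89⌉ − ⌈(10·42)/89⌉ = ⌈462/89⌉ − ⌈420/89⌉ = 6 − 5 = 1
n=11: ⌈(12·42)/89⌉ − ⌈(11·42)/89⌉ = ⌈504/89⌉ − ⌈462/89⌉ = 6 − 6 = 0
n=12: ⌈(13·42)/89⌉ − ⌈(12·42)/89⌉ = ⌈546/89⌉ − ⌈504/89⌉ = 7 − 6 = 1
n=13: ⌈(14·42)/89⌉ − ⌈(13·42)/89⌉ = ⌈588/89⌉ − ⌈546/89⌉ = 7 − 7 = 0
n=14: ⌈(15·42)/89⌉ − ⌈(14·42)/89⌉ = ⌈630/89⌉ − ⌈588/89⌉ = 8 − 7 = 1
n=15: ⌈(16·42)/89⌉ − ⌈(15·42)/89⌉ = ⌈672/89⌉ − ⌈630/89⌉ = 8 − 8 = 0
n=16: ⌈(17·42)/89⌉ − ⌈(16·42)/89⌉ = ⌈714/89⌉ − ⌈672/89⌉ = 9 − 8 = 1
n=17: ⌈(18·42)/89⌉ − ⌈(17·42)/89⌉ = ⌈756/89⌉ − ⌈714/89⌉ = 9 − 9 = 0
n=18: ⌈(19·42)/89⌉ − ⌈(18·42)/89⌉ = ⌈798/89⌉ − ⌈756/89⌉ = 9 − 9 = 0
n=19: ⌈(20·42)/89⌉ − ⌈(19·42)/89⌉ = ⌈840/89⌉ − ⌈798/89⌉ = 10 − 9 = 1
n=20: ⌈(21·42)/89⌉ − ⌈(20·42)/89⌉ = ⌈882/89⌉ − ⌈840/89⌉ = 10 − 10 = 0
n=21: ⌈(22·42)/89⌉ − ⌈(21·42)/89⌉ = ⌈924/89⌉ − ⌈882/89⌉ = 11 − 10 = 1
n=22: ⌈(23·42)/89⌉ − ⌈(22·42)/89⌉ = ⌈966/89⌉ − ⌈924/89⌉ = 11 − 11 = 0
n=23: ⌈(24·42)/89⌉ − ⌈(23·42)/89⌉ = ⌈1008/89⌉ − ⌈966/89⌉ = 12 − 11 = 1
n=24: ⌈(25·42)/89⌉ − ⌈(24·42)/89⌉ = ⌈1050/89⌉ − ⌈1008/89⌉ = 12 − 12 = 0
n=25: ⌈(26·42)/89⌉ − ⌈(25·42)/89⌉ = ⌈1092/89⌉ − ⌈1050/89⌉ = 13 − 12 = 1
n=26: ⌈(27·42)/89⌉ − ⌈(26·42)/89⌉ = ⌈1134/89⌉ − ⌈1092/89⌉ = 13 − 13 = 0
n=27: ⌈(28·42)/89⌉ − ⌈(27·42)/89⌉ = ⌈1176/89⌉ − ⌈1134/89⌉ = 14 − 13 = 1
n=28: ⌈(29·42)/89⌉ − ⌈(28·42)/89⌉ = ⌈1218/89⌉ − ⌈1176/89⌉ = 14 − 14 = 0
n=29: ⌈(30·42)/89⌉ − ⌈(29·42)/89⌉ = ⌈1260/89⌉ − ⌈1218/89⌉ = 15 − 14 = 1
n=30: ⌈(31·42)/89⌉ − ⌈(30·42)/89⌉ = ⌈1302/89⌉ − ⌈1260/89⌉ = 15 − 15 = 0
n=31: ⌈(32·42)/89⌉ − ⌈(31·42)/89⌉ = ⌈1344/89⌉ − ⌈1302/89⌉ = 16 − 15 = 1
n=32: ⌈(33·42)/89⌉ − ⌈(32·42)/89⌉ = ⌈1386/89⌉ − ⌈1344/89⌉ = 16 − 16 = 0
n=33: ⌈(34·42)/89⌉ − ⌈(33·42)/89⌉ = ⌈1428/89⌉ − ⌈1386/89⌉ = 17 − 16 = 1
n=34: ⌈(35·42)/89⌉ − ⌈(34·42)/89⌉ = ⌈1470/89⌉ − ⌈1428/89⌉ = 17 − 17 = 0
n=35: ⌈(36·42)/89⌉ − ⌈(35·42)/89⌉ = ⌈1512/89⌉ − ⌈1470/89⌉ = 17 − 17 = 0
n=36: ⌈(37·42)/89⌉ − ⌈(36·42)/89⌉ = ⌈1554/89⌉ − ⌈1512/89⌉ = 18 − 17 = 1
n=37: ⌈(38·42)/89⌉ − ⌈(37·42)/89⌉ = ⌈1596/89⌉ − ⌈1554/89⌉ = 18 − 18 = 0
n=38: ⌈(39·42)/89⌉ − ⌈(38·42)/89⌉ = ⌈1638/89⌉ − ⌈1596/89⌉ = 19 − 18 = 1
n=39: ⌈(40·42)/89⌉ − ⌈(39·42)/89⌉ = ⌈1680/89⌉ − ⌈1638/89⌉ = 19 − 19 = 0
n=40: ⌈(41·42)/89⌉ − ⌈(40·42)/89⌉ = ⌈1722/89⌉ − ⌈1680/89⌉ = 20 − 19 = 1
n=41: ⌈(42·42)/89⌉ − ⌈(41·42)/89⌉ = ⌈1764/89⌉ − ⌈1722/89⌉ = 20 − 20 = 0
n=42: ⌈(43·42)/89⌉ − ⌈(42·42)/89⌉ = ⌈1806/89⌉ − ⌈1764/89⌉ = 21 − 20 = 1
n=43: ⌈(44·42)/89⌉ − ⌈(43·42)/89⌉ = ⌈1848/89⌉ − ⌈1806/89⌉ = 21 − 21 = 0
n=44: ⌈(45·42)/89⌉ − ⌈(44·42)/89⌉ = ⌈1890/89⌉ − ⌈1848/89⌉ = 22 − 21 = 1
n=45: ⌈(46·42)/89⌉ − ⌈(45·42)/89⌉ = ⌈1932/89⌉ − ⌈1890/89⌉ = 22 − 22 = 0
n=46: ⌈(47·42)/89⌉ − ⌈(46·42)/89⌉ = ⌈1974/89⌉ − ⌈1932/89⌉ = 23 − 22 = 1
n=47: ⌈(48·42)/89⌉ − ⌈(47·42)/89⌉ = ⌈2016/89⌉ − ⌈1974/89⌉ = 23 − 23 = 0
n=48: ⌈(49·42)/89⌉ − ⌈(48·42)/89⌉ = ⌈2058/89⌉ − ⌈2016/89⌉ = 24 − 23 = 1
n=49: ⌈(50·42)/89⌉ − ⌈(49·42)/89⌉ = ⌈2100/89⌉ − ⌈2058/89⌉ = 24 − 24 = 0
n=50: ⌈(51·42)/89⌉ − ⌈(50·42)/89⌉ = ⌈2142/89⌉ − ⌈2100/89⌉ = 25 − 24 = 1
n=51: ⌈(52·42)/89⌉ − ⌈(51·42)/89⌉ = ⌈2184/89⌉ − ⌈2142/89⌉ = 25 − 25 = 0
n=52: ⌈(53·42)/89⌉ − ⌈(52·42)/89⌉ = ⌈2226/89⌉ − ⌈2184/89⌉ = 26 − 25 = 1
n=53: ⌈(54·42)/89⌉ − ⌈(53·42)/89⌉ = ⌈2268/89⌉ − ⌈2226/89⌉ = 26 − 26 = 0
n=54: ⌈(55·42)/89⌉ − ⌈(54·42)/89⌉ = ⌈2310/89⌉ − ⌈2268/89⌉ = 26 − 26 = 0
n=55: ⌈(56·42)/89⌉ − ⌈(55·42)/89⌉ = ⌈2352/89⌉ − ⌈2310/89⌉ = 27 − 26 = 1
n=56: ⌈(57·42)/89⌉ − ⌈(56·42)/89⌉ = ⌈2394/89⌉ − ⌈2352/89⌉ = 27 − 27 = 0
n=57: ⌈(58·42)/89⌉ − ⌈(57·42)/89⌉ = ⌈2436/89⌉ − ⌈2394/89⌉ = 28 − 27 = 1
n=58: ⌈(59·42)/89⌉ − ⌈(58·42)/89⌉ = ⌈2478/89⌉ − ⌈2436/89⌉ = 28 − 28 = 0
n=59: ⌈(60·42)/89⌉ − ⌈(59·42)/89⌉ = ⌈2520/89⌉ − ⌈2478/89⌉ = 29 − 28 = 1
n=60: ⌈(61·42)/89⌉ − ⌈(60·42)/89⌉ = ⌈2562/89⌉ − ⌈2520/89⌉ = 29 − 29 = 0
n=61: ⌈(62·42)/89⌉ − ⌈(61·42)/89⌉ = ⌈2604/89⌉ − ⌈2562/89⌉ = 30 − 29 = 1
n=62: ⌈(63·42)/89⌉ − ⌈(62·42)/89⌉ = ⌈2646/89⌉ − ⌈2604/89⌉ = 30 − 30 = 0
n=63: ⌈(64·42)/89⌉ − ⌈(63·42)/89⌉ = ⌈2688/89⌉ − ⌈2646/89⌉ = 31 − 30 = 1


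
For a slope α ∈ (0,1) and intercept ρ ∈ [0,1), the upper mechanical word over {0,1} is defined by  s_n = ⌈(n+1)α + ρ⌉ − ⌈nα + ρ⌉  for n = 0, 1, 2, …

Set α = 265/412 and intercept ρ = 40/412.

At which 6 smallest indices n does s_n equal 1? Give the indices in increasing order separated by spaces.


n=0: ⌈305/412⌉−⌈40/412⌉ = 1−1 = 0
n=1: ⌈570/412⌉−⌈305/412⌉ = 2−1 = 1  ← one
n=2: ⌈835/412⌉−⌈570/412⌉ = 3−2 = 1  ← one
n=3: ⌈1100/412⌉−⌈835/412⌉ = 3−3 = 0
n=4: ⌈1365/412⌉−⌈1100/412⌉ = 4−3 = 1  ← one
n=5: ⌈1630/412⌉−⌈1365/412⌉ = 4−4 = 0
n=6: ⌈1895/412⌉−⌈1630/412⌉ = 5−4 = 1  ← one
n=7: ⌈2160/412⌉−⌈1895/412⌉ = 6−5 = 1  ← one
n=8: ⌈2425/412⌉−⌈2160/412⌉ = 6−6 = 0
n=9: ⌈2690/412⌉−⌈2425/412⌉ = 7−6 = 1  ← one
positions of the first 6 ones: 1 2 4 6 7 9

1 2 4 6 7 9


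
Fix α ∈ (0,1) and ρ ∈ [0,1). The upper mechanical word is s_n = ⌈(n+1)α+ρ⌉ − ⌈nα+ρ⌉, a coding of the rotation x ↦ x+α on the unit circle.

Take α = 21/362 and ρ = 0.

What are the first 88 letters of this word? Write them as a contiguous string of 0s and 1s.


n=0: ⌈(1·21)/362⌉ − ⌈(0·21)/362⌉ = ⌈21/362⌉ − ⌈0/362⌉ = 1 − 0 = 1
n=1: ⌈(2·21)/362⌉ − ⌈(1·21)/362⌉ = ⌈42/362⌉ − ⌈21/362⌉ = 1 − 1 = 0
n=2: ⌈(3·21)/362⌉ − ⌈(2·21)/362⌉ = ⌈63/362⌉ − ⌈42/362⌉ = 1 − 1 = 0
n=3: ⌈(4·21)/362⌉ − ⌈(3·21)/362⌉ = ⌈84/362⌉ − ⌈63/362⌉ = 1 − 1 = 0
n=4: ⌈(5·21)/362⌉ − ⌈(4·21)/362⌉ = ⌈105/362⌉ − ⌈84/362⌉ = 1 − 1 = 0
n=5: ⌈(6·21)/362⌉ − ⌈(5·21)/362⌉ = ⌈126/362⌉ − ⌈105/362⌉ = 1 − 1 = 0
n=6: ⌈(7·21)/362⌉ − ⌈(6·21)/362⌉ = ⌈147/362⌉ − ⌈126/362⌉ = 1 − 1 = 0
n=7: ⌈(8·21)/362⌉ − ⌈(7·21)/362⌉ = ⌈168/362⌉ − ⌈147/362⌉ = 1 − 1 = 0
n=8: ⌈(9·21)/362⌉ − ⌈(8·21)/362⌉ = ⌈189/362⌉ − ⌈168/362⌉ = 1 − 1 = 0
n=9: ⌈(10·21)/362⌉ − ⌈(9·21)/362⌉ = ⌈210/362⌉ − ⌈189/362⌉ = 1 − 1 = 0
n=10: ⌈(11·21)/362⌉ − ⌈(10·21)/362⌉ = ⌈231/362⌉ − ⌈210/362⌉ = 1 − 1 = 0
n=11: ⌈(12·21)/362⌉ − ⌈(11·21)/362⌉ = ⌈252/362⌉ − ⌈231/362⌉ = 1 − 1 = 0
n=12: ⌈(13·21)/362⌉ − ⌈(12·21)/362⌉ = ⌈273/362⌉ − ⌈252/362⌉ = 1 − 1 = 0
n=13: ⌈(14·21)/362⌉ − ⌈(13·21)/362⌉ = ⌈294/362⌉ − ⌈273/362⌉ = 1 − 1 = 0
n=14: ⌈(15·21)/362⌉ − ⌈(14·21)/362⌉ = ⌈315/362⌉ − ⌈294/362⌉ = 1 − 1 = 0
n=15: ⌈(16·21)/362⌉ − ⌈(15·21)/362⌉ = ⌈336/362⌉ − ⌈315/362⌉ = 1 − 1 = 0
n=16: ⌈(17·21)/362⌉ − ⌈(16·21)/362⌉ = ⌈357/362⌉ − ⌈336/362⌉ = 1 − 1 = 0
n=17: ⌈(18·21)/362⌉ − ⌈(17·21)/362⌉ = ⌈378/362⌉ − ⌈357/362⌉ = 2 − 1 = 1
n=18: ⌈(19·21)/362⌉ − ⌈(18·21)/362⌉ = ⌈399/362⌉ − ⌈378/362⌉ = 2 − 2 = 0
n=19: ⌈(20·21)/362⌉ − ⌈(19·21)/362⌉ = ⌈420/362⌉ − ⌈399/362⌉ = 2 − 2 = 0
n=20: ⌈(21·21)/362⌉ − ⌈(20·21)/362⌉ = ⌈441/362⌉ − ⌈420/362⌉ = 2 − 2 = 0
n=21: ⌈(22·21)/362⌉ − ⌈(21·21)/362⌉ = ⌈462/362⌉ − ⌈441/362⌉ = 2 − 2 = 0
n=22: ⌈(23·21)/362⌉ − ⌈(22·21)/362⌉ = ⌈483/362⌉ − ⌈462/362⌉ = 2 − 2 = 0
n=23: ⌈(24·21)/362⌉ − ⌈(23·21)/362⌉ = ⌈504/362⌉ − ⌈483/362⌉ = 2 − 2 = 0
n=24: ⌈(25·21)/362⌉ − ⌈(24·21)/362⌉ = ⌈525/362⌉ − ⌈504/362⌉ = 2 − 2 = 0
n=25: ⌈(26·21)/362⌉ − ⌈(25·21)/362⌉ = ⌈546/362⌉ − ⌈525/362⌉ = 2 − 2 = 0
n=26: ⌈(27·21)/362⌉ − ⌈(26·21)/362⌉ = ⌈567/362⌉ − ⌈546/362⌉ = 2 − 2 = 0
n=27: ⌈(28·21)/362⌉ − ⌈(27·21)/362⌉ = ⌈588/362⌉ − ⌈567/362⌉ = 2 − 2 = 0
n=28: ⌈(29·21)/362⌉ − ⌈(28·21)/362⌉ = ⌈609/362⌉ − ⌈588/362⌉ = 2 − 2 = 0
n=29: ⌈(30·21)/362⌉ − ⌈(29·21)/362⌉ = ⌈630/362⌉ − ⌈609/362⌉ = 2 − 2 = 0
n=30: ⌈(31·21)/362⌉ − ⌈(30·21)/362⌉ = ⌈651/362⌉ − ⌈630/362⌉ = 2 − 2 = 0
n=31: ⌈(32·21)/362⌉ − ⌈(31·21)/362⌉ = ⌈672/362⌉ − ⌈651/362⌉ = 2 − 2 = 0
n=32: ⌈(33·21)/362⌉ − ⌈(32·21)/362⌉ = ⌈693/362⌉ − ⌈672/362⌉ = 2 − 2 = 0
n=33: ⌈(34·21)/362⌉ − ⌈(33·21)/362⌉ = ⌈714/362⌉ − ⌈693/362⌉ = 2 − 2 = 0
n=34: ⌈(35·21)/362⌉ − ⌈(34·21)/362⌉ = ⌈735/362⌉ − ⌈714/362⌉ = 3 − 2 = 1
n=35: ⌈(36·21)/362⌉ − ⌈(35·21)/362⌉ = ⌈756/362⌉ − ⌈735/362⌉ = 3 − 3 = 0
n=36: ⌈(37·21)/362⌉ − ⌈(36·21)/362⌉ = ⌈777/362⌉ − ⌈756/362⌉ = 3 − 3 = 0
n=37: ⌈(38·21)/362⌉ − ⌈(37·21)/362⌉ = ⌈798/362⌉ − ⌈777/362⌉ = 3 − 3 = 0
n=38: ⌈(39·21)/362⌉ − ⌈(38·21)/362⌉ = ⌈819/362⌉ − ⌈798/362⌉ = 3 − 3 = 0
n=39: ⌈(40·21)/362⌉ − ⌈(39·21)/362⌉ = ⌈840/362⌉ − ⌈819/362⌉ = 3 − 3 = 0
n=40: ⌈(41·21)/362⌉ − ⌈(40·21)/362⌉ = ⌈861/362⌉ − ⌈840/362⌉ = 3 − 3 = 0
n=41: ⌈(42·21)/362⌉ − ⌈(41·21)/362⌉ = ⌈882/362⌉ − ⌈861/362⌉ = 3 − 3 = 0
n=42: ⌈(43·21)/362⌉ − ⌈(42·21)/362⌉ = ⌈903/362⌉ − ⌈882/362⌉ = 3 − 3 = 0
n=43: ⌈(44·21)/362⌉ − ⌈(43·21)/362⌉ = ⌈924/362⌉ − ⌈903/362⌉ = 3 − 3 = 0
n=44: ⌈(45·21)/362⌉ − ⌈(44·21)/362⌉ = ⌈945/362⌉ − ⌈924/362⌉ = 3 − 3 = 0
n=45: ⌈(46·21)/362⌉ − ⌈(45·21)/362⌉ = ⌈966/362⌉ − ⌈945/362⌉ = 3 − 3 = 0
n=46: ⌈(47·21)/362⌉ − ⌈(46·21)/362⌉ = ⌈987/362⌉ − ⌈966/362⌉ = 3 − 3 = 0
n=47: ⌈(48·21)/362⌉ − ⌈(47·21)/362⌉ = ⌈1008/362⌉ − ⌈987/362⌉ = 3 − 3 = 0
n=48: ⌈(49·21)/362⌉ − ⌈(48·21)/362⌉ = ⌈1029/362⌉ − ⌈1008/362⌉ = 3 − 3 = 0
n=49: ⌈(50·21)/362⌉ − ⌈(49·21)/362⌉ = ⌈1050/362⌉ − ⌈1029/362⌉ = 3 − 3 = 0
n=50: ⌈(51·21)/362⌉ − ⌈(50·21)/362⌉ = ⌈1071/362⌉ − ⌈1050/362⌉ = 3 − 3 = 0
n=51: ⌈(52·21)/362⌉ − ⌈(51·21)/362⌉ = ⌈1092/362⌉ − ⌈1071/362⌉ = 4 − 3 = 1
n=52: ⌈(53·21)/362⌉ − ⌈(52·21)/362⌉ = ⌈1113/362⌉ − ⌈1092/362⌉ = 4 − 4 = 0
n=53: ⌈(54·21)/362⌉ − ⌈(53·21)/362⌉ = ⌈1134/362⌉ − ⌈1113/362⌉ = 4 − 4 = 0
n=54: ⌈(55·21)/362⌉ − ⌈(54·21)/362⌉ = ⌈1155/362⌉ − ⌈1134/362⌉ = 4 − 4 = 0
n=55: ⌈(56·21)/362⌉ − ⌈(55·21)/362⌉ = ⌈1176/362⌉ − ⌈1155/362⌉ = 4 − 4 = 0
n=56: ⌈(57·21)/362⌉ − ⌈(56·21)/362⌉ = ⌈1197/362⌉ − ⌈1176/362⌉ = 4 − 4 = 0
n=57: ⌈(58·21)/362⌉ − ⌈(57·21)/362⌉ = ⌈1218/362⌉ − ⌈1197/362⌉ = 4 − 4 = 0
n=58: ⌈(59·21)/362⌉ − ⌈(58·21)/362⌉ = ⌈1239/362⌉ − ⌈1218/362⌉ = 4 − 4 = 0
n=59: ⌈(60·21)/362⌉ − ⌈(59·21)/362⌉ = ⌈1260/362⌉ − ⌈1239/362⌉ = 4 − 4 = 0
n=60: ⌈(61·21)/362⌉ − ⌈(60·21)/362⌉ = ⌈1281/362⌉ − ⌈1260/362⌉ = 4 − 4 = 0
n=61: ⌈(62·21)/362⌉ − ⌈(61·21)/362⌉ = ⌈1302/362⌉ − ⌈1281/362⌉ = 4 − 4 = 0
n=62: ⌈(63·21)/362⌉ − ⌈(62·21)/362⌉ = ⌈1323/362⌉ − ⌈1302/362⌉ = 4 − 4 = 0
n=63: ⌈(64·21)/362⌉ − ⌈(63·21)/362⌉ = ⌈1344/362⌉ − ⌈1323/362⌉ = 4 − 4 = 0
n=64: ⌈(65·21)/362⌉ − ⌈(64·21)/362⌉ = ⌈1365/362⌉ − ⌈1344/362⌉ = 4 − 4 = 0
n=65: ⌈(66·21)/362⌉ − ⌈(65·21)/362⌉ = ⌈1386/362⌉ − ⌈1365/362⌉ = 4 − 4 = 0
n=66: ⌈(67·21)/362⌉ − ⌈(66·21)/362⌉ = ⌈1407/362⌉ − ⌈1386/362⌉ = 4 − 4 = 0
n=67: ⌈(68·21)/362⌉ − ⌈(67·21)/362⌉ = ⌈1428/362⌉ − ⌈1407/362⌉ = 4 − 4 = 0
n=68: ⌈(69·21)/362⌉ − ⌈(68·21)/362⌉ = ⌈1449/362⌉ − ⌈1428/362⌉ = 5 − 4 = 1
n=69: ⌈(70·21)/362⌉ − ⌈(69·21)/362⌉ = ⌈1470/362⌉ − ⌈1449/362⌉ = 5 − 5 = 0
n=70: ⌈(71·21)/362⌉ − ⌈(70·21)/362⌉ = ⌈1491/362⌉ − ⌈1470/362⌉ = 5 − 5 = 0
n=71: ⌈(72·21)/362⌉ − ⌈(71·21)/362⌉ = ⌈1512/362⌉ − ⌈1491/362⌉ = 5 − 5 = 0
n=72: ⌈(73·21)/362⌉ − ⌈(72·21)/362⌉ = ⌈1533/362⌉ − ⌈1512/362⌉ = 5 − 5 = 0
n=73: ⌈(74·21)/362⌉ − ⌈(73·21)/362⌉ = ⌈1554/362⌉ − ⌈1533/362⌉ = 5 − 5 = 0
n=74: ⌈(75·21)/362⌉ − ⌈(74·21)/362⌉ = ⌈1575/362⌉ − ⌈1554/362⌉ = 5 − 5 = 0
n=75: ⌈(76·21)/362⌉ − ⌈(75·21)/362⌉ = ⌈1596/362⌉ − ⌈1575/362⌉ = 5 − 5 = 0
n=76: ⌈(77·21)/362⌉ − ⌈(76·21)/362⌉ = ⌈1617/362⌉ − ⌈1596/362⌉ = 5 − 5 = 0
n=77: ⌈(78·21)/362⌉ − ⌈(77·21)/362⌉ = ⌈1638/362⌉ − ⌈1617/362⌉ = 5 − 5 = 0
n=78: ⌈(79·21)/362⌉ − ⌈(78·21)/362⌉ = ⌈1659/362⌉ − ⌈1638/362⌉ = 5 − 5 = 0
n=79: ⌈(80·21)/362⌉ − ⌈(79·21)/362⌉ = ⌈1680/362⌉ − ⌈1659/362⌉ = 5 − 5 = 0
n=80: ⌈(81·21)/362⌉ − ⌈(80·21)/362⌉ = ⌈1701/362⌉ − ⌈1680/362⌉ = 5 − 5 = 0
n=81: ⌈(82·21)/362⌉ − ⌈(81·21)/362⌉ = ⌈1722/362⌉ − ⌈1701/362⌉ = 5 − 5 = 0
n=82: ⌈(83·21)/362⌉ − ⌈(82·21)/362⌉ = ⌈1743/362⌉ − ⌈1722/362⌉ = 5 − 5 = 0
n=83: ⌈(84·21)/362⌉ − ⌈(83·21)/362⌉ = ⌈1764/362⌉ − ⌈1743/362⌉ = 5 − 5 = 0
n=84: ⌈(85·21)/362⌉ − ⌈(84·21)/362⌉ = ⌈1785/362⌉ − ⌈1764/362⌉ = 5 − 5 = 0
n=85: ⌈(86·21)/362⌉ − ⌈(85·21)/362⌉ = ⌈1806/362⌉ − ⌈1785/362⌉ = 5 − 5 = 0
n=86: ⌈(87·21)/362⌉ − ⌈(86·21)/362⌉ = ⌈1827/362⌉ − ⌈1806/362⌉ = 6 − 5 = 1
n=87: ⌈(88·21)/362⌉ − ⌈(87·21)/362⌉ = ⌈1848/362⌉ − ⌈1827/362⌉ = 6 − 6 = 0

1000000000000000010000000000000000100000000000000001000000000000000010000000000000000010


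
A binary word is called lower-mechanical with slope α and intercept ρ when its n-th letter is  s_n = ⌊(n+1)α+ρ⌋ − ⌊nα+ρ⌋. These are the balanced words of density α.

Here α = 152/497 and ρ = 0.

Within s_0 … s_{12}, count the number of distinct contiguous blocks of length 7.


t_n = ⌊(n·152)/497⌋ for n = 0 … 13:
  n=0…9: ⌊0/497⌋=0 ⌊152/497⌋=0 ⌊304/497⌋=0 ⌊456/497⌋=0 ⌊608/497⌋=1 ⌊760/497⌋=1 ⌊912/497⌋=1 ⌊1064/497⌋=2 ⌊1216/497⌋=2 ⌊1368/497⌋=2
  n=10…13: ⌊1520/497⌋=3 ⌊1672/497⌋=3 ⌊1824/497⌋=3 ⌊1976/497⌋=3
s_n = t_(n+1) − t_n for n = 0 … 12 gives
prefix = 0001001001000
slide a length-7 window over [0..6] … [6..12] (7 windows); first occurrence of each distinct factor:
  [  0..  6] 0001001
  [  1..  7] 0010010
  [  2..  8] 0100100
  [  3..  9] 1001001
  [  6.. 12] 1001000
  (the other 2 windows repeat one of these)
distinct factors: {0001001, 0010010, 0100100, 1001000, 1001001}
count = 5  (Sturmian bound for length 7 is 8)

5


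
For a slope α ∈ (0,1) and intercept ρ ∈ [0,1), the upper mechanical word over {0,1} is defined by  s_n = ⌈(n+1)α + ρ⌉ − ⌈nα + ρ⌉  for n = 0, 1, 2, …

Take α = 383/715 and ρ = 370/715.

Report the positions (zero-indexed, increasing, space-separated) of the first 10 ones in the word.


n=0: ⌈753/715⌉−⌈370/715⌉ = 2−1 = 1  ← one
n=1: ⌈1136/715⌉−⌈753/715⌉ = 2−2 = 0
n=2: ⌈1519/715⌉−⌈1136/715⌉ = 3−2 = 1  ← one
n=3: ⌈1902/715⌉−⌈1519/715⌉ = 3−3 = 0
n=4: ⌈2285/715⌉−⌈1902/715⌉ = 4−3 = 1  ← one
n=5: ⌈2668/715⌉−⌈2285/715⌉ = 4−4 = 0
n=6: ⌈3051/715⌉−⌈2668/715⌉ = 5−4 = 1  ← one
n=7: ⌈3434/715⌉−⌈3051/715⌉ = 5−5 = 0
n=8: ⌈3817/715⌉−⌈3434/715⌉ = 6−5 = 1  ← one
n=9: ⌈4200/715⌉−⌈3817/715⌉ = 6−6 = 0
n=10: ⌈4583/715⌉−⌈4200/715⌉ = 7−6 = 1  ← one
n=11: ⌈4966/715⌉−⌈4583/715⌉ = 7−7 = 0
n=12: ⌈5349/715⌉−⌈4966/715⌉ = 8−7 = 1  ← one
n=13: ⌈5732/715⌉−⌈5349/715⌉ = 9−8 = 1  ← one
n=14: ⌈6115/715⌉−⌈5732/715⌉ = 9−9 = 0
n=15: ⌈6498/715⌉−⌈6115/715⌉ = 10−9 = 1  ← one
n=16: ⌈6881/715⌉−⌈6498/715⌉ = 10−10 = 0
n=17: ⌈7264/715⌉−⌈6881/715⌉ = 11−10 = 1  ← one
positions of the first 10 ones: 0 2 4 6 8 10 12 13 15 17

0 2 4 6 8 10 12 13 15 17


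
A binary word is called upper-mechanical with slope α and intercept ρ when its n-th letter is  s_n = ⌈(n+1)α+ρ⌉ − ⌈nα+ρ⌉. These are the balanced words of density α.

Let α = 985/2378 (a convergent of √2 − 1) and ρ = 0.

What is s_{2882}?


1

(n+1)α + ρ = (2883·985) / 2378 = 2839755/2378
nα + ρ     = (2882·985) / 2378 = 2838770/2378
⌈2839755/2378⌉ = 1195,  ⌈2838770/2378⌉ = 1194
s_{2882} = 1195 − 1194 = 1


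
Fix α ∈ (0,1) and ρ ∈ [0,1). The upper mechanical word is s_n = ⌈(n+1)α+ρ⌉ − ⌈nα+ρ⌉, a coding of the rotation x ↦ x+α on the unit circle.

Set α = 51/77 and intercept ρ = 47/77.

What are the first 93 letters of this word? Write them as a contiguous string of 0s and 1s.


n=0: ⌈(1·51+47)/77⌉ − ⌈(0·51+47)/77⌉ = ⌈98/77⌉ − ⌈47/77⌉ = 2 − 1 = 1
n=1: ⌈(2·51+47)/77⌉ − ⌈(1·51+47)/77⌉ = ⌈149/77⌉ − ⌈98/77⌉ = 2 − 2 = 0
n=2: ⌈(3·51+47)/77⌉ − ⌈(2·51+47)/77⌉ = ⌈200/77⌉ − ⌈149/77⌉ = 3 − 2 = 1
n=3: ⌈(4·51+47)/77⌉ − ⌈(3·51+47)/77⌉ = ⌈251/77⌉ − ⌈200/77⌉ = 4 − 3 = 1
n=4: ⌈(5·51+47)/77⌉ − ⌈(4·51+47)/77⌉ = ⌈302/77⌉ − ⌈251/77⌉ = 4 − 4 = 0
n=5: ⌈(6·51+47)/77⌉ − ⌈(5·51+47)/77⌉ = ⌈353/77⌉ − ⌈302/77⌉ = 5 − 4 = 1
n=6: ⌈(7·51+47)/77⌉ − ⌈(6·51+47)/77⌉ = ⌈404/77⌉ − ⌈353/77⌉ = 6 − 5 = 1
n=7: ⌈(8·51+47)/77⌉ − ⌈(7·51+47)/77⌉ = ⌈455/77⌉ − ⌈404/77⌉ = 6 − 6 = 0
n=8: ⌈(9·51+47)/77⌉ − ⌈(8·51+47)/77⌉ = ⌈506/77⌉ − ⌈455/77⌉ = 7 − 6 = 1
n=9: ⌈(10·51+47)/77⌉ − ⌈(9·51+47)/77⌉ = ⌈557/77⌉ − ⌈506/77⌉ = 8 − 7 = 1
n=10: ⌈(11·51+47)/77⌉ − ⌈(10·51+47)/77⌉ = ⌈608/77⌉ − ⌈557/77⌉ = 8 − 8 = 0
n=11: ⌈(12·51+47)/77⌉ − ⌈(11·51+47)/77⌉ = ⌈659/77⌉ − ⌈608/77⌉ = 9 − 8 = 1
n=12: ⌈(13·51+47)/77⌉ − ⌈(12·51+47)/77⌉ = ⌈710/77⌉ − ⌈659/77⌉ = 10 − 9 = 1
n=13: ⌈(14·51+47)/77⌉ − ⌈(13·51+47)/77⌉ = ⌈761/77⌉ − ⌈710/77⌉ = 10 − 10 = 0
n=14: ⌈(15·51+47)/77⌉ − ⌈(14·51+47)/77⌉ = ⌈812/77⌉ − ⌈761/77⌉ = 11 − 10 = 1
n=15: ⌈(16·51+47)/77⌉ − ⌈(15·51+47)/77⌉ = ⌈863/77⌉ − ⌈812/77⌉ = 12 − 11 = 1
n=16: ⌈(17·51+47)/77⌉ − ⌈(16·51+47)/77⌉ = ⌈914/77⌉ − ⌈863/77⌉ = 12 − 12 = 0
n=17: ⌈(18·51+47)/77⌉ − ⌈(17·51+47)/77⌉ = ⌈965/77⌉ − ⌈914/77⌉ = 13 − 12 = 1
n=18: ⌈(19·51+47)/77⌉ − ⌈(18·51+47)/77⌉ = ⌈1016/77⌉ − ⌈965/77⌉ = 14 − 13 = 1
n=19: ⌈(20·51+47)/77⌉ − ⌈(19·51+47)/77⌉ = ⌈1067/77⌉ − ⌈1016/77⌉ = 14 − 14 = 0
n=20: ⌈(21·51+47)/77⌉ − ⌈(20·51+47)/77⌉ = ⌈1118/77⌉ − ⌈1067/77⌉ = 15 − 14 = 1
n=21: ⌈(22·51+47)/77⌉ − ⌈(21·51+47)/77⌉ = ⌈1169/77⌉ − ⌈1118/77⌉ = 16 − 15 = 1
n=22: ⌈(23·51+47)/77⌉ − ⌈(22·51+47)/77⌉ = ⌈1220/77⌉ − ⌈1169/77⌉ = 16 − 16 = 0
n=23: ⌈(24·51+47)/77⌉ − ⌈(23·51+47)/77⌉ = ⌈1271/77⌉ − ⌈1220/77⌉ = 17 − 16 = 1
n=24: ⌈(25·51+47)/77⌉ − ⌈(24·51+47)/77⌉ = ⌈1322/77⌉ − ⌈1271/77⌉ = 18 − 17 = 1
n=25: ⌈(26·51+47)/77⌉ − ⌈(25·51+47)/77⌉ = ⌈1373/77⌉ − ⌈1322/77⌉ = 18 − 18 = 0
n=26: ⌈(27·51+47)/77⌉ − ⌈(26·51+47)/77⌉ = ⌈1424/77⌉ − ⌈1373/77⌉ = 19 − 18 = 1
n=27: ⌈(28·51+47)/77⌉ − ⌈(27·51+47)/77⌉ = ⌈1475/77⌉ − ⌈1424/77⌉ = 20 − 19 = 1
n=28: ⌈(29·51+47)/77⌉ − ⌈(28·51+47)/77⌉ = ⌈1526/77⌉ − ⌈1475/77⌉ = 20 − 20 = 0
n=29: ⌈(30·51+47)/77⌉ − ⌈(29·51+47)/77⌉ = ⌈1577/77⌉ − ⌈1526/77⌉ = 21 − 20 = 1
n=30: ⌈(31·51+47)/77⌉ − ⌈(30·51+47)/77⌉ = ⌈1628/77⌉ − ⌈1577/77⌉ = 22 − 21 = 1
n=31: ⌈(32·51+47)/77⌉ − ⌈(31·51+47)/77⌉ = ⌈1679/77⌉ − ⌈1628/77⌉ = 22 − 22 = 0
n=32: ⌈(33·51+47)/77⌉ − ⌈(32·51+47)/77⌉ = ⌈1730/77⌉ − ⌈1679/77⌉ = 23 − 22 = 1
n=33: ⌈(34·51+47)/77⌉ − ⌈(33·51+47)/77⌉ = ⌈1781/77⌉ − ⌈1730/77⌉ = 24 − 23 = 1
n=34: ⌈(35·51+47)/77⌉ − ⌈(34·51+47)/77⌉ = ⌈1832/77⌉ − ⌈1781/77⌉ = 24 − 24 = 0
n=35: ⌈(36·51+47)/77⌉ − ⌈(35·51+47)/77⌉ = ⌈1883/77⌉ − ⌈1832/77⌉ = 25 − 24 = 1
n=36: ⌈(37·51+47)/77⌉ − ⌈(36·51+47)/77⌉ = ⌈1934/77⌉ − ⌈1883/77⌉ = 26 − 25 = 1
n=37: ⌈(38·51+47)/77⌉ − ⌈(37·51+47)/77⌉ = ⌈1985/77⌉ − ⌈1934/77⌉ = 26 − 26 = 0
n=38: ⌈(39·51+47)/77⌉ − ⌈(38·51+47)/77⌉ = ⌈2036/77⌉ − ⌈1985/77⌉ = 27 − 26 = 1
n=39: ⌈(40·51+47)/77⌉ − ⌈(39·51+47)/77⌉ = ⌈2087/77⌉ − ⌈2036/77⌉ = 28 − 27 = 1
n=40: ⌈(41·51+47)/77⌉ − ⌈(40·51+47)/77⌉ = ⌈2138/77⌉ − ⌈2087/77⌉ = 28 − 28 = 0
n=41: ⌈(42·51+47)/77⌉ − ⌈(41·51+47)/77⌉ = ⌈2189/77⌉ − ⌈2138/77⌉ = 29 − 28 = 1
n=42: ⌈(43·51+47)/77⌉ − ⌈(42·51+47)/77⌉ = ⌈2240/77⌉ − ⌈2189/77⌉ = 30 − 29 = 1
n=43: ⌈(44·51+47)/77⌉ − ⌈(43·51+47)/77⌉ = ⌈2291/77⌉ − ⌈2240/77⌉ = 30 − 30 = 0
n=44: ⌈(45·51+47)/77⌉ − ⌈(44·51+47)/77⌉ = ⌈2342/77⌉ − ⌈2291/77⌉ = 31 − 30 = 1
n=45: ⌈(46·51+47)/77⌉ − ⌈(45·51+47)/77⌉ = ⌈2393/77⌉ − ⌈2342/77⌉ = 32 − 31 = 1
n=46: ⌈(47·51+47)/77⌉ − ⌈(46·51+47)/77⌉ = ⌈2444/77⌉ − ⌈2393/77⌉ = 32 − 32 = 0
n=47: ⌈(48·51+47)/77⌉ − ⌈(47·51+47)/77⌉ = ⌈2495/77⌉ − ⌈2444/77⌉ = 33 − 32 = 1
n=48: ⌈(49·51+47)/77⌉ − ⌈(48·51+47)/77⌉ = ⌈2546/77⌉ − ⌈2495/77⌉ = 34 − 33 = 1
n=49: ⌈(50·51+47)/77⌉ − ⌈(49·51+47)/77⌉ = ⌈2597/77⌉ − ⌈2546/77⌉ = 34 − 34 = 0
n=50: ⌈(51·51+47)/77⌉ − ⌈(50·51+47)/77⌉ = ⌈2648/77⌉ − ⌈2597/77⌉ = 35 − 34 = 1
n=51: ⌈(52·51+47)/77⌉ − ⌈(51·51+47)/77⌉ = ⌈2699/77⌉ − ⌈2648/77⌉ = 36 − 35 = 1
n=52: ⌈(53·51+47)/77⌉ − ⌈(52·51+47)/77⌉ = ⌈2750/77⌉ − ⌈2699/77⌉ = 36 − 36 = 0
n=53: ⌈(54·51+47)/77⌉ − ⌈(53·51+47)/77⌉ = ⌈2801/77⌉ − ⌈2750/77⌉ = 37 − 36 = 1
n=54: ⌈(55·51+47)/77⌉ − ⌈(54·51+47)/77⌉ = ⌈2852/77⌉ − ⌈2801/77⌉ = 38 − 37 = 1
n=55: ⌈(56·51+47)/77⌉ − ⌈(55·51+47)/77⌉ = ⌈2903/77⌉ − ⌈2852/77⌉ = 38 − 38 = 0
n=56: ⌈(57·51+47)/77⌉ − ⌈(56·51+47)/77⌉ = ⌈2954/77⌉ − ⌈2903/77⌉ = 39 − 38 = 1
n=57: ⌈(58·51+47)/77⌉ − ⌈(57·51+47)/77⌉ = ⌈3005/77⌉ − ⌈2954/77⌉ = 40 − 39 = 1
n=58: ⌈(59·51+47)/77⌉ − ⌈(58·51+47)/77⌉ = ⌈3056/77⌉ − ⌈3005/77⌉ = 40 − 40 = 0
n=59: ⌈(60·51+47)/77⌉ − ⌈(59·51+47)/77⌉ = ⌈3107/77⌉ − ⌈3056/77⌉ = 41 − 40 = 1
n=60: ⌈(61·51+47)/77⌉ − ⌈(60·51+47)/77⌉ = ⌈3158/77⌉ − ⌈3107/77⌉ = 42 − 41 = 1
n=61: ⌈(62·51+47)/77⌉ − ⌈(61·51+47)/77⌉ = ⌈3209/77⌉ − ⌈3158/77⌉ = 42 − 42 = 0
n=62: ⌈(63·51+47)/77⌉ − ⌈(62·51+47)/77⌉ = ⌈3260/77⌉ − ⌈3209/77⌉ = 43 − 42 = 1
n=63: ⌈(64·51+47)/77⌉ − ⌈(63·51+47)/77⌉ = ⌈3311/77⌉ − ⌈3260/77⌉ = 43 − 43 = 0
n=64: ⌈(65·51+47)/77⌉ − ⌈(64·51+47)/77⌉ = ⌈3362/77⌉ − ⌈3311/77⌉ = 44 − 43 = 1
n=65: ⌈(66·51+47)/77⌉ − ⌈(65·51+47)/77⌉ = ⌈3413/77⌉ − ⌈3362/77⌉ = 45 − 44 = 1
n=66: ⌈(67·51+47)/77⌉ − ⌈(66·51+47)/77⌉ = ⌈3464/77⌉ − ⌈3413/77⌉ = 45 − 45 = 0
n=67: ⌈(68·51+47)/77⌉ − ⌈(67·51+47)/77⌉ = ⌈3515/77⌉ − ⌈3464/77⌉ = 46 − 45 = 1
n=68: ⌈(69·51+47)/77⌉ − ⌈(68·51+47)/77⌉ = ⌈3566/77⌉ − ⌈3515/77⌉ = 47 − 46 = 1
n=69: ⌈(70·51+47)/77⌉ − ⌈(69·51+47)/77⌉ = ⌈3617/77⌉ − ⌈3566/77⌉ = 47 − 47 = 0
n=70: ⌈(71·51+47)/77⌉ − ⌈(70·51+47)/77⌉ = ⌈3668/77⌉ − ⌈3617/77⌉ = 48 − 47 = 1
n=71: ⌈(72·51+47)/77⌉ − ⌈(71·51+47)/77⌉ = ⌈3719/77⌉ − ⌈3668/77⌉ = 49 − 48 = 1
n=72: ⌈(73·51+47)/77⌉ − ⌈(72·51+47)/77⌉ = ⌈3770/77⌉ − ⌈3719/77⌉ = 49 − 49 = 0
n=73: ⌈(74·51+47)/77⌉ − ⌈(73·51+47)/77⌉ = ⌈3821/77⌉ − ⌈3770/77⌉ = 50 − 49 = 1
n=74: ⌈(75·51+47)/77⌉ − ⌈(74·51+47)/77⌉ = ⌈3872/77⌉ − ⌈3821/77⌉ = 51 − 50 = 1
n=75: ⌈(76·51+47)/77⌉ − ⌈(75·51+47)/77⌉ = ⌈3923/77⌉ − ⌈3872/77⌉ = 51 − 51 = 0
n=76: ⌈(77·51+47)/77⌉ − ⌈(76·51+47)/77⌉ = ⌈3974/77⌉ − ⌈3923/77⌉ = 52 − 51 = 1
n=77: ⌈(78·51+47)/77⌉ − ⌈(77·51+47)/77⌉ = ⌈4025/77⌉ − ⌈3974/77⌉ = 53 − 52 = 1
n=78: ⌈(79·51+47)/77⌉ − ⌈(78·51+47)/77⌉ = ⌈4076/77⌉ − ⌈4025/77⌉ = 53 − 53 = 0
n=79: ⌈(80·51+47)/77⌉ − ⌈(79·51+47)/77⌉ = ⌈4127/77⌉ − ⌈4076/77⌉ = 54 − 53 = 1
n=80: ⌈(81·51+47)/77⌉ − ⌈(80·51+47)/77⌉ = ⌈4178/77⌉ − ⌈4127/77⌉ = 55 − 54 = 1
n=81: ⌈(82·51+47)/77⌉ − ⌈(81·51+47)/77⌉ = ⌈4229/77⌉ − ⌈4178/77⌉ = 55 − 55 = 0
n=82: ⌈(83·51+47)/77⌉ − ⌈(82·51+47)/77⌉ = ⌈4280/77⌉ − ⌈4229/77⌉ = 56 − 55 = 1
n=83: ⌈(84·51+47)/77⌉ − ⌈(83·51+47)/77⌉ = ⌈4331/77⌉ − ⌈4280/77⌉ = 57 − 56 = 1
n=84: ⌈(85·51+47)/77⌉ − ⌈(84·51+47)/77⌉ = ⌈4382/77⌉ − ⌈4331/77⌉ = 57 − 57 = 0
n=85: ⌈(86·51+47)/77⌉ − ⌈(85·51+47)/77⌉ = ⌈4433/77⌉ − ⌈4382/77⌉ = 58 − 57 = 1
n=86: ⌈(87·51+47)/77⌉ − ⌈(86·51+47)/77⌉ = ⌈4484/77⌉ − ⌈4433/77⌉ = 59 − 58 = 1
n=87: ⌈(88·51+47)/77⌉ − ⌈(87·51+47)/77⌉ = ⌈4535/77⌉ − ⌈4484/77⌉ = 59 − 59 = 0
n=88: ⌈(89·51+47)/77⌉ − ⌈(88·51+47)/77⌉ = ⌈4586/77⌉ − ⌈4535/77⌉ = 60 − 59 = 1
n=89: ⌈(90·51+47)/77⌉ − ⌈(89·51+47)/77⌉ = ⌈4637/77⌉ − ⌈4586/77⌉ = 61 − 60 = 1
n=90: ⌈(91·51+47)/77⌉ − ⌈(90·51+47)/77⌉ = ⌈4688/77⌉ − ⌈4637/77⌉ = 61 − 61 = 0
n=91: ⌈(92·51+47)/77⌉ − ⌈(91·51+47)/77⌉ = ⌈4739/77⌉ − ⌈4688/77⌉ = 62 − 61 = 1
n=92: ⌈(93·51+47)/77⌉ − ⌈(92·51+47)/77⌉ = ⌈4790/77⌉ − ⌈4739/77⌉ = 63 − 62 = 1

101101101101101101101101101101101101101101101101101101101101101011011011011011011011011011011


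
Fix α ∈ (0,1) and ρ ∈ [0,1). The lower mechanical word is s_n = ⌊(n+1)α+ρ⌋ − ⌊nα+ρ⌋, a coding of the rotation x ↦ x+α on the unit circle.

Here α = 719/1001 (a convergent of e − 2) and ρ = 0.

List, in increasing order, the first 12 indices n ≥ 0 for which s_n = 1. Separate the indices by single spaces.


n=0: ⌊719/1001⌋−⌊0/1001⌋ = 0−0 = 0
n=1: ⌊1438/1001⌋−⌊719/1001⌋ = 1−0 = 1  ← one
n=2: ⌊2157/1001⌋−⌊1438/1001⌋ = 2−1 = 1  ← one
n=3: ⌊2876/1001⌋−⌊2157/1001⌋ = 2−2 = 0
n=4: ⌊3595/1001⌋−⌊2876/1001⌋ = 3−2 = 1  ← one
n=5: ⌊4314/1001⌋−⌊3595/1001⌋ = 4−3 = 1  ← one
n=6: ⌊5033/1001⌋−⌊4314/1001⌋ = 5−4 = 1  ← one
n=7: ⌊5752/1001⌋−⌊5033/1001⌋ = 5−5 = 0
n=8: ⌊6471/1001⌋−⌊5752/1001⌋ = 6−5 = 1  ← one
n=9: ⌊7190/1001⌋−⌊6471/1001⌋ = 7−6 = 1  ← one
n=10: ⌊7909/1001⌋−⌊7190/1001⌋ = 7−7 = 0
n=11: ⌊8628/1001⌋−⌊7909/1001⌋ = 8−7 = 1  ← one
n=12: ⌊9347/1001⌋−⌊8628/1001⌋ = 9−8 = 1  ← one
n=13: ⌊10066/1001⌋−⌊9347/1001⌋ = 10−9 = 1  ← one
n=14: ⌊10785/1001⌋−⌊10066/1001⌋ = 10−10 = 0
n=15: ⌊11504/1001⌋−⌊10785/1001⌋ = 11−10 = 1  ← one
n=16: ⌊12223/1001⌋−⌊11504/1001⌋ = 12−11 = 1  ← one
positions of the first 12 ones: 1 2 4 5 6 8 9 11 12 13 15 16

1 2 4 5 6 8 9 11 12 13 15 16


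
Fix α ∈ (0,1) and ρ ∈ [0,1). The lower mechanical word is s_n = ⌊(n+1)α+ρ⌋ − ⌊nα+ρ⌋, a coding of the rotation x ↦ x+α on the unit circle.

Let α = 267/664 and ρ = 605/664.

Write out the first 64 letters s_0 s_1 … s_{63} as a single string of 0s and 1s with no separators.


1010010100101001010010100101001010010100101010010100101001010010

n=0: ⌊(1·267+605)/664⌋ − ⌊(0·267+605)/664⌋ = ⌊872/664⌋ − ⌊605/664⌋ = 1 − 0 = 1
n=1: ⌊(2·267+605)/664⌋ − ⌊(1·267+605)/664⌋ = ⌊1139/664⌋ − ⌊872/664⌋ = 1 − 1 = 0
n=2: ⌊(3·267+605)/664⌋ − ⌊(2·267+605)/664⌋ = ⌊1406/664⌋ − ⌊1139/664⌋ = 2 − 1 = 1
n=3: ⌊(4·267+605)/664⌋ − ⌊(3·267+605)/664⌋ = ⌊1673/664⌋ − ⌊1406/664⌋ = 2 − 2 = 0
n=4: ⌊(5·267+605)/664⌋ − ⌊(4·267+605)/664⌋ = ⌊1940/664⌋ − ⌊1673/664⌋ = 2 − 2 = 0
n=5: ⌊(6·267+605)/664⌋ − ⌊(5·267+605)/664⌋ = ⌊2207/664⌋ − ⌊1940/664⌋ = 3 − 2 = 1
n=6: ⌊(7·267+605)/664⌋ − ⌊(6·267+605)/664⌋ = ⌊2474/664⌋ − ⌊2207/664⌋ = 3 − 3 = 0
n=7: ⌊(8·267+605)/664⌋ − ⌊(7·267+605)/664⌋ = ⌊2741/664⌋ − ⌊2474/664⌋ = 4 − 3 = 1
n=8: ⌊(9·267+605)/664⌋ − ⌊(8·267+605)/664⌋ = ⌊3008/664⌋ − ⌊2741/664⌋ = 4 − 4 = 0
n=9: ⌊(10·267+605)/664⌋ − ⌊(9·267+605)/664⌋ = ⌊3275/664⌋ − ⌊3008/664⌋ = 4 − 4 = 0
n=10: ⌊(11·267+605)/664⌋ − ⌊(10·267+605)/664⌋ = ⌊3542/664⌋ − ⌊3275/664⌋ = 5 − 4 = 1
n=11: ⌊(12·267+605)/664⌋ − ⌊(11·267+605)/664⌋ = ⌊3809/664⌋ − ⌊3542/664⌋ = 5 − 5 = 0
n=12: ⌊(13·267+605)/664⌋ − ⌊(12·267+605)/664⌋ = ⌊4076/664⌋ − ⌊3809/664⌋ = 6 − 5 = 1
n=13: ⌊(14·267+605)/664⌋ − ⌊(13·267+605)/664⌋ = ⌊4343/664⌋ − ⌊4076/664⌋ = 6 − 6 = 0
n=14: ⌊(15·267+605)/664⌋ − ⌊(14·267+605)/664⌋ = ⌊4610/664⌋ − ⌊4343/664⌋ = 6 − 6 = 0
n=15: ⌊(16·267+605)/664⌋ − ⌊(15·267+605)/664⌋ = ⌊4877/664⌋ − ⌊4610/664⌋ = 7 − 6 = 1
n=16: ⌊(17·267+605)/664⌋ − ⌊(16·267+605)/664⌋ = ⌊5144/664⌋ − ⌊4877/664⌋ = 7 − 7 = 0
n=17: ⌊(18·267+605)/664⌋ − ⌊(17·267+605)/664⌋ = ⌊5411/664⌋ − ⌊5144/664⌋ = 8 − 7 = 1
n=18: ⌊(19·267+605)/664⌋ − ⌊(18·267+605)/664⌋ = ⌊5678/664⌋ − ⌊5411/664⌋ = 8 − 8 = 0
n=19: ⌊(20·267+605)/664⌋ − ⌊(19·267+605)/664⌋ = ⌊5945/664⌋ − ⌊5678/664⌋ = 8 − 8 = 0
n=20: ⌊(21·267+605)/664⌋ − ⌊(20·267+605)/664⌋ = ⌊6212/664⌋ − ⌊5945/664⌋ = 9 − 8 = 1
n=21: ⌊(22·267+605)/664⌋ − ⌊(21·267+605)/664⌋ = ⌊6479/664⌋ − ⌊6212/664⌋ = 9 − 9 = 0
n=22: ⌊(23·267+605)/664⌋ − ⌊(22·267+605)/664⌋ = ⌊6746/664⌋ − ⌊6479/664⌋ = 10 − 9 = 1
n=23: ⌊(24·267+605)/664⌋ − ⌊(23·267+605)/664⌋ = ⌊7013/664⌋ − ⌊6746/664⌋ = 10 − 10 = 0
n=24: ⌊(25·267+605)/664⌋ − ⌊(24·267+605)/664⌋ = ⌊7280/664⌋ − ⌊7013/664⌋ = 10 − 10 = 0
n=25: ⌊(26·267+605)/664⌋ − ⌊(25·267+605)/664⌋ = ⌊7547/664⌋ − ⌊7280/664⌋ = 11 − 10 = 1
n=26: ⌊(27·267+605)/664⌋ − ⌊(26·267+605)/664⌋ = ⌊7814/664⌋ − ⌊7547/664⌋ = 11 − 11 = 0
n=27: ⌊(28·267+605)/664⌋ − ⌊(27·267+605)/664⌋ = ⌊8081/664⌋ − ⌊7814/664⌋ = 12 − 11 = 1
n=28: ⌊(29·267+605)/664⌋ − ⌊(28·267+605)/664⌋ = ⌊8348/664⌋ − ⌊8081/664⌋ = 12 − 12 = 0
n=29: ⌊(30·267+605)/664⌋ − ⌊(29·267+605)/664⌋ = ⌊8615/664⌋ − ⌊8348/664⌋ = 12 − 12 = 0
n=30: ⌊(31·267+605)/664⌋ − ⌊(30·267+605)/664⌋ = ⌊8882/664⌋ − ⌊8615/664⌋ = 13 − 12 = 1
n=31: ⌊(32·267+605)/664⌋ − ⌊(31·267+605)/664⌋ = ⌊9149/664⌋ − ⌊8882/664⌋ = 13 − 13 = 0
n=32: ⌊(33·267+605)/664⌋ − ⌊(32·267+605)/664⌋ = ⌊9416/664⌋ − ⌊9149/664⌋ = 14 − 13 = 1
n=33: ⌊(34·267+605)/664⌋ − ⌊(33·267+605)/664⌋ = ⌊9683/664⌋ − ⌊9416/664⌋ = 14 − 14 = 0
n=34: ⌊(35·267+605)/664⌋ − ⌊(34·267+605)/664⌋ = ⌊9950/664⌋ − ⌊9683/664⌋ = 14 − 14 = 0
n=35: ⌊(36·267+605)/664⌋ − ⌊(35·267+605)/664⌋ = ⌊10217/664⌋ − ⌊9950/664⌋ = 15 − 14 = 1
n=36: ⌊(37·267+605)/664⌋ − ⌊(36·267+605)/664⌋ = ⌊10484/664⌋ − ⌊10217/664⌋ = 15 − 15 = 0
n=37: ⌊(38·267+605)/664⌋ − ⌊(37·267+605)/664⌋ = ⌊10751/664⌋ − ⌊10484/664⌋ = 16 − 15 = 1
n=38: ⌊(39·267+605)/664⌋ − ⌊(38·267+605)/664⌋ = ⌊11018/664⌋ − ⌊10751/664⌋ = 16 − 16 = 0
n=39: ⌊(40·267+605)/664⌋ − ⌊(39·267+605)/664⌋ = ⌊11285/664⌋ − ⌊11018/664⌋ = 16 − 16 = 0
n=40: ⌊(41·267+605)/664⌋ − ⌊(40·267+605)/664⌋ = ⌊11552/664⌋ − ⌊11285/664⌋ = 17 − 16 = 1
n=41: ⌊(42·267+605)/664⌋ − ⌊(41·267+605)/664⌋ = ⌊11819/664⌋ − ⌊11552/664⌋ = 17 − 17 = 0
n=42: ⌊(43·267+605)/664⌋ − ⌊(42·267+605)/664⌋ = ⌊12086/664⌋ − ⌊11819/664⌋ = 18 − 17 = 1
n=43: ⌊(44·267+605)/664⌋ − ⌊(43·267+605)/664⌋ = ⌊12353/664⌋ − ⌊12086/664⌋ = 18 − 18 = 0
n=44: ⌊(45·267+605)/664⌋ − ⌊(44·267+605)/664⌋ = ⌊12620/664⌋ − ⌊12353/664⌋ = 19 − 18 = 1
n=45: ⌊(46·267+605)/664⌋ − ⌊(45·267+605)/664⌋ = ⌊12887/664⌋ − ⌊12620/664⌋ = 19 − 19 = 0
n=46: ⌊(47·267+605)/664⌋ − ⌊(46·267+605)/664⌋ = ⌊13154/664⌋ − ⌊12887/664⌋ = 19 − 19 = 0
n=47: ⌊(48·267+605)/664⌋ − ⌊(47·267+605)/664⌋ = ⌊13421/664⌋ − ⌊13154/664⌋ = 20 − 19 = 1
n=48: ⌊(49·267+605)/664⌋ − ⌊(48·267+605)/664⌋ = ⌊13688/664⌋ − ⌊13421/664⌋ = 20 − 20 = 0
n=49: ⌊(50·267+605)/664⌋ − ⌊(49·267+605)/664⌋ = ⌊13955/664⌋ − ⌊13688/664⌋ = 21 − 20 = 1
n=50: ⌊(51·267+605)/664⌋ − ⌊(50·267+605)/664⌋ = ⌊14222/664⌋ − ⌊13955/664⌋ = 21 − 21 = 0
n=51: ⌊(52·267+605)/664⌋ − ⌊(51·267+605)/664⌋ = ⌊14489/664⌋ − ⌊14222/664⌋ = 21 − 21 = 0
n=52: ⌊(53·267+605)/664⌋ − ⌊(52·267+605)/664⌋ = ⌊14756/664⌋ − ⌊14489/664⌋ = 22 − 21 = 1
n=53: ⌊(54·267+605)/664⌋ − ⌊(53·267+605)/664⌋ = ⌊15023/664⌋ − ⌊14756/664⌋ = 22 − 22 = 0
n=54: ⌊(55·267+605)/664⌋ − ⌊(54·267+605)/664⌋ = ⌊15290/664⌋ − ⌊15023/664⌋ = 23 − 22 = 1
n=55: ⌊(56·267+605)/664⌋ − ⌊(55·267+605)/664⌋ = ⌊15557/664⌋ − ⌊15290/664⌋ = 23 − 23 = 0
n=56: ⌊(57·267+605)/664⌋ − ⌊(56·267+605)/664⌋ = ⌊15824/664⌋ − ⌊15557/664⌋ = 23 − 23 = 0
n=57: ⌊(58·267+605)/664⌋ − ⌊(57·267+605)/664⌋ = ⌊16091/664⌋ − ⌊15824/664⌋ = 24 − 23 = 1
n=58: ⌊(59·267+605)/664⌋ − ⌊(58·267+605)/664⌋ = ⌊16358/664⌋ − ⌊16091/664⌋ = 24 − 24 = 0
n=59: ⌊(60·267+605)/664⌋ − ⌊(59·267+605)/664⌋ = ⌊16625/664⌋ − ⌊16358/664⌋ = 25 − 24 = 1
n=60: ⌊(61·267+605)/664⌋ − ⌊(60·267+605)/664⌋ = ⌊16892/664⌋ − ⌊16625/664⌋ = 25 − 25 = 0
n=61: ⌊(62·267+605)/664⌋ − ⌊(61·267+605)/664⌋ = ⌊17159/664⌋ − ⌊16892/664⌋ = 25 − 25 = 0
n=62: ⌊(63·267+605)/664⌋ − ⌊(62·267+605)/664⌋ = ⌊17426/664⌋ − ⌊17159/664⌋ = 26 − 25 = 1
n=63: ⌊(64·267+605)/664⌋ − ⌊(63·267+605)/664⌋ = ⌊17693/664⌋ − ⌊17426/664⌋ = 26 − 26 = 0
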